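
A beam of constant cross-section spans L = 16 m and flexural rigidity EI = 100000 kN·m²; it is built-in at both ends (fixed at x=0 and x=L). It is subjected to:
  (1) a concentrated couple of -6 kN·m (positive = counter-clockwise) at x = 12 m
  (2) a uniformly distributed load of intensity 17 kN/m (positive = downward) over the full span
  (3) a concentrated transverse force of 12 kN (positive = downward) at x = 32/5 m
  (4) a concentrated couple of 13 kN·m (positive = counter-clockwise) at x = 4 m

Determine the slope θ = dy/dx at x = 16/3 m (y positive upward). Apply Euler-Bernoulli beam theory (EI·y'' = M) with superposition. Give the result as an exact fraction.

θ(16/3) = -2298499/506250000 rad

Load 1 — applied couple M₀=-6 kN·m at a=12 m (b=L-a=4):
  θ_1 = (R_Ax²/2 - M_Ax)/EI  [x≤a] with R_A=-27/64, M_A=-15/8 = ((-27/64)·(16/3)²/2 - (-15/8)·(16/3))/100000 = 1/25000 rad
Load 2 — uniform load w=17 kN/m over full span:
  θ_2 = -wx(L-x)(L-2x)/(12EI) = -17·(16/3)·(16-(16/3))·(16-2·(16/3))/(12·100000) = -1088/253125 rad
Load 3 — point force P=12 kN at a=32/5 m (b=L-a=48/5):
  θ_3 = -Pb²x(2aL-(3a+b)x)/(2L³EI)  [x≤a] = -12·(48/5)²·(16/3)·(2·(32/5)·16-(3·(32/5)+(48/5))·(16/3))/(2·16³·100000) = -144/390625 rad
Load 4 — applied couple M₀=13 kN·m at a=4 m (b=L-a=12):
  θ_4 = (R_Ax²/2 - M_Ax - M₀(x-a))/EI  [x>a] with R_A=117/128, M_A=-39/16 = ((117/128)·(16/3)²/2 - (-39/16)·(16/3) - 13·((16/3)-4))/100000 = 13/150000 rad
Superposition: θ = Σ θ_i = -2298499/506250000 rad ≈ -0.004540 rad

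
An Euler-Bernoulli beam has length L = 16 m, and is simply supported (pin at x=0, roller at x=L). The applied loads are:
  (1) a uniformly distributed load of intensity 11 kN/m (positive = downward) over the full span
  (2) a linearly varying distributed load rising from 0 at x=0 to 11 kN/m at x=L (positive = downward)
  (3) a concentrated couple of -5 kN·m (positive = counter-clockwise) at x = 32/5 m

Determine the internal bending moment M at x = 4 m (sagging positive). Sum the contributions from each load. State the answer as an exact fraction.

M(4) = 1491/4 kN·m

Load 1 — uniform load w=11 kN/m over full span:
  M_1 = wx(L-x)/2 = 11·4·(16-4)/2 = 264 kN·m
Load 2 — triangular load w₀=11 kN/m (0→w₀ over full span):
  M_2 = w₀Lx/6 - w₀x³/(6L) = 11·16·4/6 - 11·4³/(6·16) = 110 kN·m
Load 3 — applied couple M₀=-5 kN·m at a=32/5 m (b=L-a=48/5):
  M_3 = M₀x/L  [x≤a] = (-5)·4/16 = -5/4 kN·m
Superposition: M = Σ M_i = 1491/4 kN·m ≈ 372.750000 kN·m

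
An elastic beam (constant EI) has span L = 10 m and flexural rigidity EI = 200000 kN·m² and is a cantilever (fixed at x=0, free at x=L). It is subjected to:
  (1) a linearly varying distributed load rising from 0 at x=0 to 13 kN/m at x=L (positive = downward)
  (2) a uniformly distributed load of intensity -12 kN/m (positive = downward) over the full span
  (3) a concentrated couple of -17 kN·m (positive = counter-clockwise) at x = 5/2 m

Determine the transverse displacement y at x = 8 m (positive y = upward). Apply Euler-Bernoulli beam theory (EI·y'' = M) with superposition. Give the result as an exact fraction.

y(8) = 1227683/120000000 m

Load 1 — triangular load w₀=13 kN/m (0→w₀ over full span):
  y_1 = (w₀Lx³/12-w₀L²x²/6-w₀x⁵/(120L))/EI = (13·10·8³/12-13·10²·8²/6-13·8⁵/(120·10))/200000 = -10166/234375 m
Load 2 — uniform load w=-12 kN/m over full span:
  y_2 = -wx²(x²-4Lx+6L²)/(24EI) = -(-12)·8²·(8²-4·10·8+6·10²)/(24·200000) = 172/3125 m
Load 3 — applied couple M₀=-17 kN·m at a=5/2 m (b=L-a=15/2):
  y_3 = M₀a(2x-a)/(2EI)  [x>a] = (-17)·(5/2)·(2·8-(5/2))/(2·200000) = -459/320000 m
Superposition: y = Σ y_i = 1227683/120000000 m ≈ 0.010231 m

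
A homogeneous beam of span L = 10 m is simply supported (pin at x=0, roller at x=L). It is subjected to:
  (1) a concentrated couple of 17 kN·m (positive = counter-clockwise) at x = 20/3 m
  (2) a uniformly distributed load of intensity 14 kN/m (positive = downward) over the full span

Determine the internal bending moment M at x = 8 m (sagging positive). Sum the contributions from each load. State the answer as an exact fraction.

Load 1 — applied couple M₀=17 kN·m at a=20/3 m (b=L-a=10/3):
  M_1 = M₀x/L - M₀  [x>a] = 17·8/10 - 17 = -17/5 kN·m
Load 2 — uniform load w=14 kN/m over full span:
  M_2 = wx(L-x)/2 = 14·8·(10-8)/2 = 112 kN·m
Superposition: M = Σ M_i = 543/5 kN·m ≈ 108.600000 kN·m

M(8) = 543/5 kN·m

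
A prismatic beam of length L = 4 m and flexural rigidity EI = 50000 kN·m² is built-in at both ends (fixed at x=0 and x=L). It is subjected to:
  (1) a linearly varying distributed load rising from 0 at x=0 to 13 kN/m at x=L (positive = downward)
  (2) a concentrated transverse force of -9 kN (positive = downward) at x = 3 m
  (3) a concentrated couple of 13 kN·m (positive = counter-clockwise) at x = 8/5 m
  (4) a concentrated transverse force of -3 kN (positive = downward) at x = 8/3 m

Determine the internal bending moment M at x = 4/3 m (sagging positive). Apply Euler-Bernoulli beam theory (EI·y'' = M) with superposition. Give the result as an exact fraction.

Load 1 — triangular load w₀=13 kN/m (0→w₀ over full span):
  M_1 = 3w₀Lx/20 - w₀L²/30 - w₀x³/(6L) = 3·13·4·(4/3)/20 - 13·4²/30 - 13·(4/3)³/(6·4) = 884/405 kN·m
Load 2 — point force P=-9 kN at a=3 m (b=L-a=1):
  M_2 = Pb²(3a+b)x/L³ - Pab²/L²  [x≤a] = (-9)·1²·(3·3+1)·(4/3)/4³ - (-9)·3·1²/4² = -3/16 kN·m
Load 3 — applied couple M₀=13 kN·m at a=8/5 m (b=L-a=12/5):
  M_3 = R_Ax - M_A  [x≤a] with R_A=117/25, M_A=39/25 = (117/25)·(4/3) - (39/25) = 117/25 kN·m
Load 4 — point force P=-3 kN at a=8/3 m (b=L-a=4/3):
  M_4 = Pb²(3a+b)x/L³ - Pab²/L²  [x≤a] = (-3)·(4/3)²·(3·(8/3)+(4/3))·(4/3)/4³ - (-3)·(8/3)·(4/3)²/4² = -4/27 kN·m
Superposition: M = Σ M_i = 211477/32400 kN·m ≈ 6.527068 kN·m

M(4/3) = 211477/32400 kN·m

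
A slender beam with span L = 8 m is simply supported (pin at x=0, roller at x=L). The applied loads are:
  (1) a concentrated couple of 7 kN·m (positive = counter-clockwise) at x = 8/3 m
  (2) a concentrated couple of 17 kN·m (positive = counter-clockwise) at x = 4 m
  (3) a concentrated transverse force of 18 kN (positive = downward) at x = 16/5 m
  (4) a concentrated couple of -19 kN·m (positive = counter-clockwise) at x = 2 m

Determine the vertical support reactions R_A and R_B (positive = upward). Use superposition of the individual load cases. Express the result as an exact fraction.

Load 1 — applied couple M₀=7 kN·m at a=8/3 m (b=L-a=16/3):
  R_A = M₀/L = 7/8 kN
  R_B = -M₀/L = -7/8 kN
Load 2 — applied couple M₀=17 kN·m at a=4 m (b=L-a=4):
  R_A = M₀/L = 17/8 kN
  R_B = -M₀/L = -17/8 kN
Load 3 — point force P=18 kN at a=16/5 m (b=L-a=24/5):
  R_A = Pb/L = 18·(24/5)/8 = 54/5 kN
  R_B = Pa/L = 18·(16/5)/8 = 36/5 kN
Load 4 — applied couple M₀=-19 kN·m at a=2 m (b=L-a=6):
  R_A = M₀/L = (-19)/8 = -19/8 kN
  R_B = -M₀/L = -(-19)/8 = 19/8 kN
Superposition: R_A = 457/40 kN, R_B = 263/40 kN

R_A = 457/40 kN, R_B = 263/40 kN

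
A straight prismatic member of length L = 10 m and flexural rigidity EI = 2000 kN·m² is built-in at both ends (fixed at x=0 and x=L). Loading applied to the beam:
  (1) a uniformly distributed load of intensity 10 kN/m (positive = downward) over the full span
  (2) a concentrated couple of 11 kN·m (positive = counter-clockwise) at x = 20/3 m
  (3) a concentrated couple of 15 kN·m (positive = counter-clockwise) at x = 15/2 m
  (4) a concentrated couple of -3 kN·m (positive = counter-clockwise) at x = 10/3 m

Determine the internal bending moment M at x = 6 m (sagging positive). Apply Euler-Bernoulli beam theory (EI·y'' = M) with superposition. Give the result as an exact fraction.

M(6) = 3827/80 kN·m

Load 1 — uniform load w=10 kN/m over full span:
  M_1 = wLx/2 - wL²/12 - wx²/2 = 10·10·6/2 - 10·10²/12 - 10·6²/2 = 110/3 kN·m
Load 2 — applied couple M₀=11 kN·m at a=20/3 m (b=L-a=10/3):
  M_2 = R_Ax - M_A  [x≤a] with R_A=22/15, M_A=11/3 = (22/15)·6 - (11/3) = 77/15 kN·m
Load 3 — applied couple M₀=15 kN·m at a=15/2 m (b=L-a=5/2):
  M_3 = R_Ax - M_A  [x≤a] with R_A=27/16, M_A=75/16 = (27/16)·6 - (75/16) = 87/16 kN·m
Load 4 — applied couple M₀=-3 kN·m at a=10/3 m (b=L-a=20/3):
  M_4 = R_Ax - M_A - M₀  [x>a] with R_A=-2/5, M_A=0 = (-2/5)·6 - 0 - (-3) = 3/5 kN·m
Superposition: M = Σ M_i = 3827/80 kN·m ≈ 47.837500 kN·m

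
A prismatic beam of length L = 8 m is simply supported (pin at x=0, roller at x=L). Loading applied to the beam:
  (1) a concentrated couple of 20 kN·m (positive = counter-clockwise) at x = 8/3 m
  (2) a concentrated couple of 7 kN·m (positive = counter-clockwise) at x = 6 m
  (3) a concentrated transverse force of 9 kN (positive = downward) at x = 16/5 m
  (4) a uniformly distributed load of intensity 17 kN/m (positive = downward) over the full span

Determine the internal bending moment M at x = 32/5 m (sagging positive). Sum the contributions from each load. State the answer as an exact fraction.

M(32/5) = 437/5 kN·m

Load 1 — applied couple M₀=20 kN·m at a=8/3 m (b=L-a=16/3):
  M_1 = M₀x/L - M₀  [x>a] = 20·(32/5)/8 - 20 = -4 kN·m
Load 2 — applied couple M₀=7 kN·m at a=6 m (b=L-a=2):
  M_2 = M₀x/L - M₀  [x>a] = 7·(32/5)/8 - 7 = -7/5 kN·m
Load 3 — point force P=9 kN at a=16/5 m (b=L-a=24/5):
  M_3 = Pa(L-x)/L  [x>a] = 9·(16/5)·(8-(32/5))/8 = 144/25 kN·m
Load 4 — uniform load w=17 kN/m over full span:
  M_4 = wx(L-x)/2 = 17·(32/5)·(8-(32/5))/2 = 2176/25 kN·m
Superposition: M = Σ M_i = 437/5 kN·m ≈ 87.400000 kN·m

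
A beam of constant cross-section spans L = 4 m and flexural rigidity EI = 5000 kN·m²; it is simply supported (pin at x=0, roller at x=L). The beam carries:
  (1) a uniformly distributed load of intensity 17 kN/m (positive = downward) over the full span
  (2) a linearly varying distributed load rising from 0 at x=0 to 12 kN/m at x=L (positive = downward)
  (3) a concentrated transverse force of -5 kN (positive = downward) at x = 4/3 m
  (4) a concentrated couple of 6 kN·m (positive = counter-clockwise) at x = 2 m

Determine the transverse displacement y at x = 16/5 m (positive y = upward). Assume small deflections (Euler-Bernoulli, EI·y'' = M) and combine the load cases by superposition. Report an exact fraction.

y(16/5) = -13431383/1582031250 m

Load 1 — uniform load w=17 kN/m over full span:
  y_1 = -wx(L³-2Lx²+x³)/(24EI) = -17·(16/5)·(4³-2·4·(16/5)²+(16/5)³)/(24·5000) = -7888/1171875 m
Load 2 — triangular load w₀=12 kN/m (0→w₀ over full span):
  y_2 = -w₀x(7L⁴-10L²x²+3x⁴)/(360LEI) = -12·(16/5)·(7·4⁴-10·4²·(16/5)²+3·(16/5)⁴)/(360·4·5000) = -24384/9765625 m
Load 3 — point force P=-5 kN at a=4/3 m (b=L-a=8/3):
  y_3 = -Pa(L-x)(2Lx-a²-x²)/(6LEI)  [x>a] = -(-5)·(4/3)·(4-(16/5))·(2·4·(16/5)-(4/3)²-(16/5)²)/(6·4·5000) = 764/1265625 m
Load 4 — applied couple M₀=6 kN·m at a=2 m (b=L-a=2):
  y_4 = (M₀x³/(6L)-M₀(x-a)²/2+C₁x)/EI  [x>a] with C₁=M₀(3b²-L²)/(6L)=-1 = (6·(16/5)³/(6·4)-6·((16/5)-2)²/2+(-1)·(16/5))/5000 = 21/156250 m
Superposition: y = Σ y_i = -13431383/1582031250 m ≈ -0.008490 m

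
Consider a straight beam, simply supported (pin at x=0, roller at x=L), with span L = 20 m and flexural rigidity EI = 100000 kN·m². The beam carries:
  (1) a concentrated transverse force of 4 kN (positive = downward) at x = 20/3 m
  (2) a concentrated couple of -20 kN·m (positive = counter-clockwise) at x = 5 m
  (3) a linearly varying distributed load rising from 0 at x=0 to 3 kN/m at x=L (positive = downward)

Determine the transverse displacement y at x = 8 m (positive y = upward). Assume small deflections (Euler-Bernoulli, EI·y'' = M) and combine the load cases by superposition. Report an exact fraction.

Load 1 — point force P=4 kN at a=20/3 m (b=L-a=40/3):
  y_1 = -Pa(L-x)(2Lx-a²-x²)/(6LEI)  [x>a] = -4·(20/3)·(20-8)·(2·20·8-(20/3)²-8²)/(6·20·100000) = -476/84375 m
Load 2 — applied couple M₀=-20 kN·m at a=5 m (b=L-a=15):
  y_2 = (M₀x³/(6L)-M₀(x-a)²/2+C₁x)/EI  [x>a] with C₁=M₀(3b²-L²)/(6L)=-275/6 = ((-20)·8³/(6·20)-(-20)·(8-5)²/2+(-275/6)·8)/100000 = -181/50000 m
Load 3 — triangular load w₀=3 kN/m (0→w₀ over full span):
  y_3 = -w₀x(7L⁴-10L²x²+3x⁴)/(360LEI) = -3·8·(7·20⁴-10·20²·8²+3·8⁴)/(360·20·100000) = -2282/78125 m
Superposition: y = Σ y_i = -1298399/33750000 m ≈ -0.038471 m

y(8) = -1298399/33750000 m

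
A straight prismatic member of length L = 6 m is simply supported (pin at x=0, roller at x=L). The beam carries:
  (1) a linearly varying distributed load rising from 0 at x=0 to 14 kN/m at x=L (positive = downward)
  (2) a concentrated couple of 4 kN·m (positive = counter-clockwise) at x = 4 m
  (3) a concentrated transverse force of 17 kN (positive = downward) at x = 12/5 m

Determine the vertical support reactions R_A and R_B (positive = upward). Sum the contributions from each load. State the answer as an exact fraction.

Load 1 — triangular load w₀=14 kN/m (0→w₀ over full span):
  R_A = w₀L/6 = 14·6/6 = 14 kN
  R_B = w₀L/3 = 14·6/3 = 28 kN
Load 2 — applied couple M₀=4 kN·m at a=4 m (b=L-a=2):
  R_A = M₀/L = 4/6 = 2/3 kN
  R_B = -M₀/L = -4/6 = -2/3 kN
Load 3 — point force P=17 kN at a=12/5 m (b=L-a=18/5):
  R_A = Pb/L = 17·(18/5)/6 = 51/5 kN
  R_B = Pa/L = 17·(12/5)/6 = 34/5 kN
Superposition: R_A = 373/15 kN, R_B = 512/15 kN

R_A = 373/15 kN, R_B = 512/15 kN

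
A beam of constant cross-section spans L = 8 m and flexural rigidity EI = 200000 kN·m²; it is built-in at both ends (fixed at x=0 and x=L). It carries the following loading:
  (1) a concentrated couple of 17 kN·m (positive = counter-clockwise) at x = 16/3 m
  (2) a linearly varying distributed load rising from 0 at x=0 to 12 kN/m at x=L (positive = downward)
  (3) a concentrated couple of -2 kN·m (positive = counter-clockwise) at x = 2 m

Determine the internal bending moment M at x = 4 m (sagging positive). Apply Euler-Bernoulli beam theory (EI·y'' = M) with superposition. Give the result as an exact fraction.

Load 1 — applied couple M₀=17 kN·m at a=16/3 m (b=L-a=8/3):
  M_1 = R_Ax - M_A  [x≤a] with R_A=17/6, M_A=17/3 = (17/6)·4 - (17/3) = 17/3 kN·m
Load 2 — triangular load w₀=12 kN/m (0→w₀ over full span):
  M_2 = 3w₀Lx/20 - w₀L²/30 - w₀x³/(6L) = 3·12·8·4/20 - 12·8²/30 - 12·4³/(6·8) = 16 kN·m
Load 3 — applied couple M₀=-2 kN·m at a=2 m (b=L-a=6):
  M_3 = R_Ax - M_A - M₀  [x>a] with R_A=-9/32, M_A=3/8 = (-9/32)·4 - (3/8) - (-2) = 1/2 kN·m
Superposition: M = Σ M_i = 133/6 kN·m ≈ 22.166667 kN·m

M(4) = 133/6 kN·m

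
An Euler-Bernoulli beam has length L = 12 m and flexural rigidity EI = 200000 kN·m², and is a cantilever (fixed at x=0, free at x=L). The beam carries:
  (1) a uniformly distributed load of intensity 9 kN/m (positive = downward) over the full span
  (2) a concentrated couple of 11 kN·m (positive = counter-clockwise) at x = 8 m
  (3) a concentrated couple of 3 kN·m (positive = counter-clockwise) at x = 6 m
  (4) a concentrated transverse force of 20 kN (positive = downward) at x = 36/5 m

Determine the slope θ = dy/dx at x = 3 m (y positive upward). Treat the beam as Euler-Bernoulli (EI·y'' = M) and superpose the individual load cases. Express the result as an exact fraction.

Load 1 — uniform load w=9 kN/m over full span:
  θ_1 = -wx(x²-3Lx+3L²)/(6EI) = -9·3·(3²-3·12·3+3·12²)/(6·200000) = -2997/400000 rad
Load 2 — applied couple M₀=11 kN·m at a=8 m (b=L-a=4):
  θ_2 = M₀x/EI  [x≤a] = 11·3/200000 = 33/200000 rad
Load 3 — applied couple M₀=3 kN·m at a=6 m (b=L-a=6):
  θ_3 = M₀x/EI  [x≤a] = 3·3/200000 = 9/200000 rad
Load 4 — point force P=20 kN at a=36/5 m (b=L-a=24/5):
  θ_4 = -Px(2a-x)/(2EI)  [x≤a] = -20·3·(2·(36/5)-3)/(2·200000) = -171/100000 rad
Superposition: θ = Σ θ_i = -3597/400000 rad ≈ -0.008993 rad

θ(3) = -3597/400000 rad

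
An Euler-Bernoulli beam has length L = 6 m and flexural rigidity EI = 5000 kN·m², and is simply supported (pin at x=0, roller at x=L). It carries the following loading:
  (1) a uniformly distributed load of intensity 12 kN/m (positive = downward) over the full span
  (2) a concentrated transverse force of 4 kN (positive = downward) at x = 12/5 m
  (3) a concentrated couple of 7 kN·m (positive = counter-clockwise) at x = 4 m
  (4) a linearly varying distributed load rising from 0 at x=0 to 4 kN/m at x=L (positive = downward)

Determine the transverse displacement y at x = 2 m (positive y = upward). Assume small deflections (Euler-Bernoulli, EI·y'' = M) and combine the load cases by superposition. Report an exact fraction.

y(2) = -127943/2812500 m

Load 1 — uniform load w=12 kN/m over full span:
  y_1 = -wx(L³-2Lx²+x³)/(24EI) = -12·2·(6³-2·6·2²+2³)/(24·5000) = -22/625 m
Load 2 — point force P=4 kN at a=12/5 m (b=L-a=18/5):
  y_2 = -Pbx(L²-b²-x²)/(6LEI)  [x≤a] = -4·(18/5)·2·(6²-(18/5)²-2²)/(6·6·5000) = -238/78125 m
Load 3 — applied couple M₀=7 kN·m at a=4 m (b=L-a=2):
  y_3 = (M₀x³/(6L)+C₁x)/EI  [x≤a] with C₁=M₀(3b²-L²)/(6L)=-14/3 = (7·2³/(6·6)+(-14/3)·2)/5000 = -7/4500 m
Load 4 — triangular load w₀=4 kN/m (0→w₀ over full span):
  y_4 = -w₀x(7L⁴-10L²x²+3x⁴)/(360LEI) = -4·2·(7·6⁴-10·6²·2²+3·2⁴)/(360·6·5000) = -32/5625 m
Superposition: y = Σ y_i = -127943/2812500 m ≈ -0.045491 m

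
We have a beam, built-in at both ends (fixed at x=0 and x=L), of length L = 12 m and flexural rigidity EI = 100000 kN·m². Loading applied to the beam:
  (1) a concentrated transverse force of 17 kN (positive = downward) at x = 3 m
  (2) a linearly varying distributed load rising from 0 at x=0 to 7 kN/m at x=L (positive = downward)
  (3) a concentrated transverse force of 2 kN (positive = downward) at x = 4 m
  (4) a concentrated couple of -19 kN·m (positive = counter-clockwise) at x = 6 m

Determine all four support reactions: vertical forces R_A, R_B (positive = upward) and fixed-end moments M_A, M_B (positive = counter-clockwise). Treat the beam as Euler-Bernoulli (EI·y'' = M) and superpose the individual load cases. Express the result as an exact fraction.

Load 1 — point force P=17 kN at a=3 m (b=L-a=9):
  R_A = Pb²(3a+b)/L³ = 17·9²·(3·3+9)/12³ = 459/32 kN
  M_A = Pab²/L² = 17·3·9²/12² = 459/16 kN·m
  R_B = Pa²(a+3b)/L³ = 17·3²·(3+3·9)/12³ = 85/32 kN
  M_B = -Pa²b/L² = -17·3²·9/12² = -153/16 kN·m
Load 2 — triangular load w₀=7 kN/m (0→w₀ over full span):
  R_A = 3w₀L/20 = 3·7·12/20 = 63/5 kN
  M_A = w₀L²/30 = 7·12²/30 = 168/5 kN·m
  R_B = 7w₀L/20 = 7·7·12/20 = 147/5 kN
  M_B = -w₀L²/20 = -7·12²/20 = -252/5 kN·m
Load 3 — point force P=2 kN at a=4 m (b=L-a=8):
  R_A = Pb²(3a+b)/L³ = 2·8²·(3·4+8)/12³ = 40/27 kN
  M_A = Pab²/L² = 2·4·8²/12² = 32/9 kN·m
  R_B = Pa²(a+3b)/L³ = 2·4²·(4+3·8)/12³ = 14/27 kN
  M_B = -Pa²b/L² = -2·4²·8/12² = -16/9 kN·m
Load 4 — applied couple M₀=-19 kN·m at a=6 m (b=L-a=6):
  R_A = 6M₀ab/L³ = 6·(-19)·6·6/12³ = -19/8 kN
  M_A = M₀b(2a-b)/L² = (-19)·6·(2·6-6)/12² = -19/4 kN·m
  R_B = -6M₀ab/L³ = -6·(-19)·6·6/12³ = 19/8 kN
  M_B = M₀a(2b-a)/L² = (-19)·6·(2·6-6)/12² = -19/4 kN·m
Superposition: R_A = 112537/4320 kN, M_A = 43987/720 kN·m, R_B = 150983/4320 kN, M_B = -47873/720 kN·m

R_A = 112537/4320 kN, M_A = 43987/720 kN·m, R_B = 150983/4320 kN, M_B = -47873/720 kN·m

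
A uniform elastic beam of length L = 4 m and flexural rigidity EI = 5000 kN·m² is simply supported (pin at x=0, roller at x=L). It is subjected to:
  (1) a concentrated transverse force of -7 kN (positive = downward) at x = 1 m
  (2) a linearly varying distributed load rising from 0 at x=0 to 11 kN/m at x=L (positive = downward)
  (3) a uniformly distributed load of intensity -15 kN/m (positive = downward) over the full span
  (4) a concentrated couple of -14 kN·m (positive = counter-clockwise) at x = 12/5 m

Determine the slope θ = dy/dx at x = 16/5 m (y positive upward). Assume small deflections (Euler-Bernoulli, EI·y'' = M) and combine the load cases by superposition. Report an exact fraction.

θ(16/5) = -1148347/225000000 rad

Load 1 — point force P=-7 kN at a=1 m (b=L-a=3):
  θ_1 = -Pa(2L²-6Lx+3x²+a²)/(6LEI)  [x>a] = -(-7)·1·(2·4²-6·4·(16/5)+3·(16/5)²+1²)/(6·4·5000) = -763/1000000 rad
Load 2 — triangular load w₀=11 kN/m (0→w₀ over full span):
  θ_2 = -w₀(7L⁴-30L²x²+15x⁴)/(360LEI) = -11·(7·4⁴-30·4²·(16/5)²+15·(16/5)⁴)/(360·4·5000) = 8327/3515625 rad
Load 3 — uniform load w=-15 kN/m over full span:
  θ_3 = -w(L³-6Lx²+4x³)/(24EI) = -(-15)·(4³-6·4·(16/5)²+4·(16/5)³)/(24·5000) = -99/15625 rad
Load 4 — applied couple M₀=-14 kN·m at a=12/5 m (b=L-a=8/5):
  θ_4 = (M₀x²/(2L)-M₀(x-a)+C₁)/EI  [x>a] with C₁=M₀(3b²-L²)/(6L)=364/75 = ((-14)·(16/5)²/(2·4)-(-14)·((16/5)-(12/5))+(364/75))/5000 = -7/18750 rad
Superposition: θ = Σ θ_i = -1148347/225000000 rad ≈ -0.005104 rad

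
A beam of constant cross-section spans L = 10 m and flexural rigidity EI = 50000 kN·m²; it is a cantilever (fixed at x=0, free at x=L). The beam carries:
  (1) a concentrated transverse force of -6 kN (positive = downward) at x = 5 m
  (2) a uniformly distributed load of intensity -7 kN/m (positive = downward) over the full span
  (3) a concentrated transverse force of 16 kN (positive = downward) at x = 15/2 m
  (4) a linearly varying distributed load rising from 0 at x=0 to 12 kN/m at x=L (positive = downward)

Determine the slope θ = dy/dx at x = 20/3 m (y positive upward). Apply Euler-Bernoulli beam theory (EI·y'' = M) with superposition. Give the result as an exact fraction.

Load 1 — point force P=-6 kN at a=5 m (b=L-a=5):
  θ_1 = -Pa²/(2EI)  [x>a] = -(-6)·5²/(2·50000) = 3/2000 rad
Load 2 — uniform load w=-7 kN/m over full span:
  θ_2 = -wx(x²-3Lx+3L²)/(6EI) = -(-7)·(20/3)·((20/3)²-3·10·(20/3)+3·10²)/(6·50000) = 91/4050 rad
Load 3 — point force P=16 kN at a=15/2 m (b=L-a=5/2):
  θ_3 = -Px(2a-x)/(2EI)  [x≤a] = -16·(20/3)·(2·(15/2)-(20/3))/(2·50000) = -2/225 rad
Load 4 — triangular load w₀=12 kN/m (0→w₀ over full span):
  θ_4 = (w₀Lx²/4-w₀L²x/3-w₀x⁴/(24L))/EI = (12·10·(20/3)²/4-12·10²·(20/3)/3-12·(20/3)⁴/(24·10))/50000 = -58/2025 rad
Superposition: θ = Σ θ_i = -2197/162000 rad ≈ -0.013562 rad

θ(20/3) = -2197/162000 rad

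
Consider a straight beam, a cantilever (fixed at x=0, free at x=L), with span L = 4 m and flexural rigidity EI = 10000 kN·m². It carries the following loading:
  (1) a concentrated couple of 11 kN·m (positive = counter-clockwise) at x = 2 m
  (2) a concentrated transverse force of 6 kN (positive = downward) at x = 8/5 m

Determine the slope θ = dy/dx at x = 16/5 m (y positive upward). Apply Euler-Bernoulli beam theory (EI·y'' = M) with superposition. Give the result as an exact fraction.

Load 1 — applied couple M₀=11 kN·m at a=2 m (b=L-a=2):
  θ_1 = M₀a/EI  [x>a] = 11·2/10000 = 11/5000 rad
Load 2 — point force P=6 kN at a=8/5 m (b=L-a=12/5):
  θ_2 = -Pa²/(2EI)  [x>a] = -6·(8/5)²/(2·10000) = -12/15625 rad
Superposition: θ = Σ θ_i = 179/125000 rad ≈ 0.001432 rad

θ(16/5) = 179/125000 rad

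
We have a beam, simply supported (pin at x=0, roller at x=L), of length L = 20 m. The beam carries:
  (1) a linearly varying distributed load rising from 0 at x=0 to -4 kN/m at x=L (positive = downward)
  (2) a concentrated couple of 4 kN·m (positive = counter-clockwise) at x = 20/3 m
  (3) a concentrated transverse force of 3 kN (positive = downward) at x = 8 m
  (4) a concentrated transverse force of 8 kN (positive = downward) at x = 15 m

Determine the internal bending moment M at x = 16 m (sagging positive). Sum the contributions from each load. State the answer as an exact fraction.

M(16) = -244/5 kN·m

Load 1 — triangular load w₀=-4 kN/m (0→w₀ over full span):
  M_1 = w₀Lx/6 - w₀x³/(6L) = (-4)·20·16/6 - (-4)·16³/(6·20) = -384/5 kN·m
Load 2 — applied couple M₀=4 kN·m at a=20/3 m (b=L-a=40/3):
  M_2 = M₀x/L - M₀  [x>a] = 4·16/20 - 4 = -4/5 kN·m
Load 3 — point force P=3 kN at a=8 m (b=L-a=12):
  M_3 = Pa(L-x)/L  [x>a] = 3·8·(20-16)/20 = 24/5 kN·m
Load 4 — point force P=8 kN at a=15 m (b=L-a=5):
  M_4 = Pa(L-x)/L  [x>a] = 8·15·(20-16)/20 = 24 kN·m
Superposition: M = Σ M_i = -244/5 kN·m ≈ -48.800000 kN·m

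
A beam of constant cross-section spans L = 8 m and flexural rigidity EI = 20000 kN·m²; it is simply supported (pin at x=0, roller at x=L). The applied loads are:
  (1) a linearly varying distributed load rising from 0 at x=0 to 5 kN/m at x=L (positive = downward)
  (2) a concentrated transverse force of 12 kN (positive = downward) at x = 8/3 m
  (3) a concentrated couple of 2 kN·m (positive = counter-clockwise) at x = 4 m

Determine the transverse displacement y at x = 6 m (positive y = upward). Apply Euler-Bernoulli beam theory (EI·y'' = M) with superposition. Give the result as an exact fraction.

Load 1 — triangular load w₀=5 kN/m (0→w₀ over full span):
  y_1 = -w₀x(7L⁴-10L²x²+3x⁴)/(360LEI) = -5·6·(7·8⁴-10·8²·6²+3·6⁴)/(360·8·20000) = -119/24000 m
Load 2 — point force P=12 kN at a=8/3 m (b=L-a=16/3):
  y_2 = -Pa(L-x)(2Lx-a²-x²)/(6LEI)  [x>a] = -12·(8/3)·(8-6)·(2·8·6-(8/3)²-6²)/(6·8·20000) = -119/33750 m
Load 3 — applied couple M₀=2 kN·m at a=4 m (b=L-a=4):
  y_3 = (M₀x³/(6L)-M₀(x-a)²/2+C₁x)/EI  [x>a] with C₁=M₀(3b²-L²)/(6L)=-2/3 = (2·6³/(6·8)-2·(6-4)²/2+(-2/3)·6)/20000 = 1/20000 m
Superposition: y = Σ y_i = -9109/1080000 m ≈ -0.008434 m

y(6) = -9109/1080000 m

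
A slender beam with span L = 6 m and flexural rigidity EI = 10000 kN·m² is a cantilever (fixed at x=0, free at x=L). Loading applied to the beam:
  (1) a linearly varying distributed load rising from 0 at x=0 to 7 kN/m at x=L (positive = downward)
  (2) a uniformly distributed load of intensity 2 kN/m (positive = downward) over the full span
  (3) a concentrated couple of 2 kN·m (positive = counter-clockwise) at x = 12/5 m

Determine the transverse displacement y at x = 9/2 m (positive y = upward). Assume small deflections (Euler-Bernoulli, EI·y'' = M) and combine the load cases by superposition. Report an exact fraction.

Load 1 — triangular load w₀=7 kN/m (0→w₀ over full span):
  y_1 = (w₀Lx³/12-w₀L²x²/6-w₀x⁵/(120L))/EI = (7·6·(9/2)³/12-7·6²·(9/2)²/6-7·(9/2)⁵/(120·6))/10000 = -1406727/25600000 m
Load 2 — uniform load w=2 kN/m over full span:
  y_2 = -wx²(x²-4Lx+6L²)/(24EI) = -2·(9/2)²·((9/2)²-4·6·(9/2)+6·6²)/(24·10000) = -13851/640000 m
Load 3 — applied couple M₀=2 kN·m at a=12/5 m (b=L-a=18/5):
  y_3 = M₀a(2x-a)/(2EI)  [x>a] = 2·(12/5)·(2·(9/2)-(12/5))/(2·10000) = 99/62500 m
Superposition: y = Σ y_i = -9601083/128000000 m ≈ -0.075008 m

y(9/2) = -9601083/128000000 m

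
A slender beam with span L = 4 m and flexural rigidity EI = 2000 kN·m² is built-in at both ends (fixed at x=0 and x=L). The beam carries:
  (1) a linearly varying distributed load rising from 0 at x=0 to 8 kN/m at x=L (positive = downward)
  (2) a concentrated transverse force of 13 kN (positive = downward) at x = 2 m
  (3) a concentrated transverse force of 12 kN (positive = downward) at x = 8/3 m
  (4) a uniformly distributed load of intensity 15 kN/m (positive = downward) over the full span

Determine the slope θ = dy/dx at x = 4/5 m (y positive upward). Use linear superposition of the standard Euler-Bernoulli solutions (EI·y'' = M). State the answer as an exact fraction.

θ(4/5) = -40951/5625000 rad

Load 1 — triangular load w₀=8 kN/m (0→w₀ over full span):
  θ_1 = -w₀(2x(L-x)(L-2x)(x+2L)+x²(L-x)²)/(120LEI) = -8·(2·(4/5)·(4-(4/5))·(4-2·(4/5))·((4/5)+2·4)+(4/5)²·(4-(4/5))²)/(120·4·2000) = -224/234375 rad
Load 2 — point force P=13 kN at a=2 m (b=L-a=2):
  θ_2 = -Pb²x(2aL-(3a+b)x)/(2L³EI)  [x≤a] = -13·2²·(4/5)·(2·2·4-(3·2+2)·(4/5))/(2·4³·2000) = -39/25000 rad
Load 3 — point force P=12 kN at a=8/3 m (b=L-a=4/3):
  θ_3 = -Pb²x(2aL-(3a+b)x)/(2L³EI)  [x≤a] = -12·(4/3)²·(4/5)·(2·(8/3)·4-(3·(8/3)+(4/3))·(4/5))/(2·4³·2000) = -26/28125 rad
Load 4 — uniform load w=15 kN/m over full span:
  θ_4 = -wx(L-x)(L-2x)/(12EI) = -15·(4/5)·(4-(4/5))·(4-2·(4/5))/(12·2000) = -12/3125 rad
Superposition: θ = Σ θ_i = -40951/5625000 rad ≈ -0.007280 rad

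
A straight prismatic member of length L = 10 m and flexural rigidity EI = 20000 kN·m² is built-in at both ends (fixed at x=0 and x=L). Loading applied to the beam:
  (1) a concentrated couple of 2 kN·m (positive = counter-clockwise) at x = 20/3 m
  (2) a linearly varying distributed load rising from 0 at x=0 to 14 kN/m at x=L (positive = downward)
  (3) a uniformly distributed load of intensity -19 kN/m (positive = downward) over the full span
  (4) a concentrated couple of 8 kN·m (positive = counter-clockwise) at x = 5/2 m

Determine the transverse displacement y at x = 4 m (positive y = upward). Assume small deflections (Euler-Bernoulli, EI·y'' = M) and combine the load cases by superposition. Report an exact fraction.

y(4) = 68587/4500000 m

Load 1 — applied couple M₀=2 kN·m at a=20/3 m (b=L-a=10/3):
  y_1 = (R_Ax³/6 - M_Ax²/2)/EI  [x≤a] with R_A=4/15, M_A=2/3 = ((4/15)·4³/6 - (2/3)·4²/2)/20000 = -7/56250 m
Load 2 — triangular load w₀=14 kN/m (0→w₀ over full span):
  y_2 = -w₀x²(L-x)²(x+2L)/(120LEI) = -14·4²·(10-4)²·(4+2·10)/(120·10·20000) = -126/15625 m
Load 3 — uniform load w=-19 kN/m over full span:
  y_3 = -wx²(L-x)²/(24EI) = -(-19)·4²·(10-4)²/(24·20000) = 57/2500 m
Load 4 — applied couple M₀=8 kN·m at a=5/2 m (b=L-a=15/2):
  y_4 = (R_Ax³/6 - M_Ax²/2 - M₀(x-a)²/2)/EI  [x>a] with R_A=9/10, M_A=-3/2 = ((9/10)·4³/6 - (-3/2)·4²/2 - 8·(4-(5/2))²/2)/20000 = 63/100000 m
Superposition: y = Σ y_i = 68587/4500000 m ≈ 0.015242 m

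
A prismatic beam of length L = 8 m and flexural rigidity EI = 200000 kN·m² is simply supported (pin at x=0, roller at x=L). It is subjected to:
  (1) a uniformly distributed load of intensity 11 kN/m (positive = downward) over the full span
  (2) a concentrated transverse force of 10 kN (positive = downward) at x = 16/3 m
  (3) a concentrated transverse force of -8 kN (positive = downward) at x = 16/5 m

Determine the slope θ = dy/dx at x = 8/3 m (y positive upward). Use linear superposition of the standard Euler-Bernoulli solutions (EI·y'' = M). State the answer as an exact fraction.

Load 1 — uniform load w=11 kN/m over full span:
  θ_1 = -w(L³-6Lx²+4x³)/(24EI) = -11·(8³-6·8·(8/3)²+4·(8/3)³)/(24·200000) = -143/253125 rad
Load 2 — point force P=10 kN at a=16/3 m (b=L-a=8/3):
  θ_2 = -Pb(L²-b²-3x²)/(6LEI)  [x≤a] = -10·(8/3)·(8²-(8/3)²-3·(8/3)²)/(6·8·200000) = -1/10125 rad
Load 3 — point force P=-8 kN at a=16/5 m (b=L-a=24/5):
  θ_3 = -Pb(L²-b²-3x²)/(6LEI)  [x≤a] = -(-8)·(24/5)·(8²-(24/5)²-3·(8/3)²)/(6·8·200000) = 92/1171875 rad
Superposition: θ = Σ θ_i = -6172/10546875 rad ≈ -0.000585 rad

θ(8/3) = -6172/10546875 rad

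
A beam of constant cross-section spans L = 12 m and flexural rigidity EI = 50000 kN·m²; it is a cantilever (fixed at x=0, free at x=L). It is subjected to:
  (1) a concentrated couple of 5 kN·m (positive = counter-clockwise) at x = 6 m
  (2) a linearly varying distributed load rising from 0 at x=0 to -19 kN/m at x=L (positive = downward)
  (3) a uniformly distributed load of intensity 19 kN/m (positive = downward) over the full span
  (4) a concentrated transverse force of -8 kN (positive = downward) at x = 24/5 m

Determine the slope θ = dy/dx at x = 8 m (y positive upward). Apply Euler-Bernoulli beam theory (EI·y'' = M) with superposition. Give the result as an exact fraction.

Load 1 — applied couple M₀=5 kN·m at a=6 m (b=L-a=6):
  θ_1 = M₀a/EI  [x>a] = 5·6/50000 = 3/5000 rad
Load 2 — triangular load w₀=-19 kN/m (0→w₀ over full span):
  θ_2 = (w₀Lx²/4-w₀L²x/3-w₀x⁴/(24L))/EI = ((-19)·12·8²/4-(-19)·12²·8/3-(-19)·8⁴/(24·12))/50000 = 2204/28125 rad
Load 3 — uniform load w=19 kN/m over full span:
  θ_3 = -wx(x²-3Lx+3L²)/(6EI) = -19·8·(8²-3·12·8+3·12²)/(6·50000) = -988/9375 rad
Load 4 — point force P=-8 kN at a=24/5 m (b=L-a=36/5):
  θ_4 = -Pa²/(2EI)  [x>a] = -(-8)·(24/5)²/(2·50000) = 144/78125 rad
Superposition: θ = Σ θ_i = -138257/5625000 rad ≈ -0.024579 rad

θ(8) = -138257/5625000 rad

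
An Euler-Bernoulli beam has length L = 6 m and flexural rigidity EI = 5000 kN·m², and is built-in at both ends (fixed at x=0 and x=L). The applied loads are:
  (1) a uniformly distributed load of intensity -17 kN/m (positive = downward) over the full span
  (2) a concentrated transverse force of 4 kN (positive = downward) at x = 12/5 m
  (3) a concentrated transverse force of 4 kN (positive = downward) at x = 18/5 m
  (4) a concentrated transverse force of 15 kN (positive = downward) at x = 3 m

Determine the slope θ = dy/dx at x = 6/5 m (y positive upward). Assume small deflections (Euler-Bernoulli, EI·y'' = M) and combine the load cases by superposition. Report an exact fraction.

θ(6/5) = 4311/1250000 rad

Load 1 — uniform load w=-17 kN/m over full span:
  θ_1 = -wx(L-x)(L-2x)/(12EI) = -(-17)·(6/5)·(6-(6/5))·(6-2·(6/5))/(12·5000) = 459/78125 rad
Load 2 — point force P=4 kN at a=12/5 m (b=L-a=18/5):
  θ_2 = -Pb²x(2aL-(3a+b)x)/(2L³EI)  [x≤a] = -4·(18/5)²·(6/5)·(2·(12/5)·6-(3·(12/5)+(18/5))·(6/5))/(2·6³·5000) = -891/1953125 rad
Load 3 — point force P=4 kN at a=18/5 m (b=L-a=12/5):
  θ_3 = -Pb²x(2aL-(3a+b)x)/(2L³EI)  [x≤a] = -4·(12/5)²·(6/5)·(2·(18/5)·6-(3·(18/5)+(12/5))·(6/5))/(2·6³·5000) = -684/1953125 rad
Load 4 — point force P=15 kN at a=3 m (b=L-a=3):
  θ_4 = -Pb²x(2aL-(3a+b)x)/(2L³EI)  [x≤a] = -15·3²·(6/5)·(2·3·6-(3·3+3)·(6/5))/(2·6³·5000) = -81/50000 rad
Superposition: θ = Σ θ_i = 4311/1250000 rad ≈ 0.003449 rad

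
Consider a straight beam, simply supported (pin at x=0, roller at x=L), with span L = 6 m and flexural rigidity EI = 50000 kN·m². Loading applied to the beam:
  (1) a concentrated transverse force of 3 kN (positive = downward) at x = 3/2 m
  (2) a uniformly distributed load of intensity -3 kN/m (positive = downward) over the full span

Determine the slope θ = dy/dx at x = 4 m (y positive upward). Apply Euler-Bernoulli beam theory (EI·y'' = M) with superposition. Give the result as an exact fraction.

Load 1 — point force P=3 kN at a=3/2 m (b=L-a=9/2):
  θ_1 = -Pa(2L²-6Lx+3x²+a²)/(6LEI)  [x>a] = -3·(3/2)·(2·6²-6·6·4+3·4²+(3/2)²)/(6·6·50000) = 87/1600000 rad
Load 2 — uniform load w=-3 kN/m over full span:
  θ_2 = -w(L³-6Lx²+4x³)/(24EI) = -(-3)·(6³-6·6·4²+4·4³)/(24·50000) = -13/50000 rad
Superposition: θ = Σ θ_i = -329/1600000 rad ≈ -0.000206 rad

θ(4) = -329/1600000 rad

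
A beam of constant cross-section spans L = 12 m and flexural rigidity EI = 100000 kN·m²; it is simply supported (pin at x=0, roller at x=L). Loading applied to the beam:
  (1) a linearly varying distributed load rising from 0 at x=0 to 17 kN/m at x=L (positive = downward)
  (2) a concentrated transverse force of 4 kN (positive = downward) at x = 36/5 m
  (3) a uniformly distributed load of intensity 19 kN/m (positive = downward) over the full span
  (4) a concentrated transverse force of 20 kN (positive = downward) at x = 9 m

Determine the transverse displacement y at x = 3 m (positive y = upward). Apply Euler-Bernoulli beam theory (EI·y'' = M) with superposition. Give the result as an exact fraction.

Load 1 — triangular load w₀=17 kN/m (0→w₀ over full span):
  y_1 = -w₀x(7L⁴-10L²x²+3x⁴)/(360LEI) = -17·3·(7·12⁴-10·12²·3²+3·3⁴)/(360·12·100000) = -50031/3200000 m
Load 2 — point force P=4 kN at a=36/5 m (b=L-a=24/5):
  y_2 = -Pbx(L²-b²-x²)/(6LEI)  [x≤a] = -4·(24/5)·3·(12²-(24/5)²-3²)/(6·12·100000) = -2799/3125000 m
Load 3 — uniform load w=19 kN/m over full span:
  y_3 = -wx(L³-2Lx²+x³)/(24EI) = -19·3·(12³-2·12·3²+3³)/(24·100000) = -29241/800000 m
Load 4 — point force P=20 kN at a=9 m (b=L-a=3):
  y_4 = -Pbx(L²-b²-x²)/(6LEI)  [x≤a] = -20·3·3·(12²-3²-3²)/(6·12·100000) = -63/20000 m
Superposition: y = Σ y_i = -22492647/400000000 m ≈ -0.056232 m

y(3) = -22492647/400000000 m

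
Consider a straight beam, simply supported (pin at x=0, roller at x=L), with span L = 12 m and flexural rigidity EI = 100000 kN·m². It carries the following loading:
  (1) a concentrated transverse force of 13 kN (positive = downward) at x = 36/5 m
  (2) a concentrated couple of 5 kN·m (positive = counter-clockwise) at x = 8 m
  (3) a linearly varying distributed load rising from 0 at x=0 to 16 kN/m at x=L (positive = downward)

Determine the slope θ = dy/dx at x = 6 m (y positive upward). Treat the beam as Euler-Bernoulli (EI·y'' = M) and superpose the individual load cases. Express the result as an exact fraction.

Load 1 — point force P=13 kN at a=36/5 m (b=L-a=24/5):
  θ_1 = -Pb(L²-b²-3x²)/(6LEI)  [x≤a] = -13·(24/5)·(12²-(24/5)²-3·6²)/(6·12·100000) = -351/3125000 rad
Load 2 — applied couple M₀=5 kN·m at a=8 m (b=L-a=4):
  θ_2 = (M₀x²/(2L)+C₁)/EI  [x≤a] with C₁=M₀(3b²-L²)/(6L)=-20/3 = (5·6²/(2·12)+(-20/3))/100000 = 1/120000 rad
Load 3 — triangular load w₀=16 kN/m (0→w₀ over full span):
  θ_3 = -w₀(7L⁴-30L²x²+15x⁴)/(360LEI) = -16·(7·12⁴-30·12²·6²+15·6⁴)/(360·12·100000) = -21/62500 rad
Superposition: θ = Σ θ_i = -32999/75000000 rad ≈ -0.000440 rad

θ(6) = -32999/75000000 rad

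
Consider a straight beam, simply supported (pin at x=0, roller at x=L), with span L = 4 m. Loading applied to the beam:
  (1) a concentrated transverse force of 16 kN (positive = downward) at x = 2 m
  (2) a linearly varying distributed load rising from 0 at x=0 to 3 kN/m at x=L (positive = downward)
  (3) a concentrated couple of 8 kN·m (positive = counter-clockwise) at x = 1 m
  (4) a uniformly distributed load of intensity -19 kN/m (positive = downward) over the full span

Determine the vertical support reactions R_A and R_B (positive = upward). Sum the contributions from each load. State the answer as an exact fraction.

Load 1 — point force P=16 kN at a=2 m (b=L-a=2):
  R_A = Pb/L = 16·2/4 = 8 kN
  R_B = Pa/L = 16·2/4 = 8 kN
Load 2 — triangular load w₀=3 kN/m (0→w₀ over full span):
  R_A = w₀L/6 = 3·4/6 = 2 kN
  R_B = w₀L/3 = 3·4/3 = 4 kN
Load 3 — applied couple M₀=8 kN·m at a=1 m (b=L-a=3):
  R_A = M₀/L = 8/4 = 2 kN
  R_B = -M₀/L = -8/4 = -2 kN
Load 4 — uniform load w=-19 kN/m over full span:
  R_A = wL/2 = (-19)·4/2 = -38 kN
  R_B = wL/2 = (-19)·4/2 = -38 kN
Superposition: R_A = -26 kN, R_B = -28 kN

R_A = -26 kN, R_B = -28 kN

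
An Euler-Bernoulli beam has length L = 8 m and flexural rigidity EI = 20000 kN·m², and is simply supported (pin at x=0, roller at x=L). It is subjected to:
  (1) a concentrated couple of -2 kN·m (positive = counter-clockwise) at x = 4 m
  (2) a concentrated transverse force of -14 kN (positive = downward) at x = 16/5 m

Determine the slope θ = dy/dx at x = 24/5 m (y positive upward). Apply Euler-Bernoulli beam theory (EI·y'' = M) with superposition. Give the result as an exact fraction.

Load 1 — applied couple M₀=-2 kN·m at a=4 m (b=L-a=4):
  θ_1 = (M₀x²/(2L)-M₀(x-a)+C₁)/EI  [x>a] with C₁=M₀(3b²-L²)/(6L)=2/3 = ((-2)·(24/5)²/(2·8)-(-2)·((24/5)-4)+(2/3))/20000 = -23/750000 rad
Load 2 — point force P=-14 kN at a=16/5 m (b=L-a=24/5):
  θ_2 = -Pa(2L²-6Lx+3x²+a²)/(6LEI)  [x>a] = -(-14)·(16/5)·(2·8²-6·8·(24/5)+3·(24/5)²+(16/5)²)/(6·8·20000) = -84/78125 rad
Superposition: θ = Σ θ_i = -4147/3750000 rad ≈ -0.001106 rad

θ(24/5) = -4147/3750000 rad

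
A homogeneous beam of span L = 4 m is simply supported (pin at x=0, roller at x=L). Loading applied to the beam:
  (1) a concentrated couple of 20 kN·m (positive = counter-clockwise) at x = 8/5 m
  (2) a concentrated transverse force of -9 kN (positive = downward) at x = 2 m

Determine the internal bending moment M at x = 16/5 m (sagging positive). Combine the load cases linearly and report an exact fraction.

Load 1 — applied couple M₀=20 kN·m at a=8/5 m (b=L-a=12/5):
  M_1 = M₀x/L - M₀  [x>a] = 20·(16/5)/4 - 20 = -4 kN·m
Load 2 — point force P=-9 kN at a=2 m (b=L-a=2):
  M_2 = Pa(L-x)/L  [x>a] = (-9)·2·(4-(16/5))/4 = -18/5 kN·m
Superposition: M = Σ M_i = -38/5 kN·m ≈ -7.600000 kN·m

M(16/5) = -38/5 kN·m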